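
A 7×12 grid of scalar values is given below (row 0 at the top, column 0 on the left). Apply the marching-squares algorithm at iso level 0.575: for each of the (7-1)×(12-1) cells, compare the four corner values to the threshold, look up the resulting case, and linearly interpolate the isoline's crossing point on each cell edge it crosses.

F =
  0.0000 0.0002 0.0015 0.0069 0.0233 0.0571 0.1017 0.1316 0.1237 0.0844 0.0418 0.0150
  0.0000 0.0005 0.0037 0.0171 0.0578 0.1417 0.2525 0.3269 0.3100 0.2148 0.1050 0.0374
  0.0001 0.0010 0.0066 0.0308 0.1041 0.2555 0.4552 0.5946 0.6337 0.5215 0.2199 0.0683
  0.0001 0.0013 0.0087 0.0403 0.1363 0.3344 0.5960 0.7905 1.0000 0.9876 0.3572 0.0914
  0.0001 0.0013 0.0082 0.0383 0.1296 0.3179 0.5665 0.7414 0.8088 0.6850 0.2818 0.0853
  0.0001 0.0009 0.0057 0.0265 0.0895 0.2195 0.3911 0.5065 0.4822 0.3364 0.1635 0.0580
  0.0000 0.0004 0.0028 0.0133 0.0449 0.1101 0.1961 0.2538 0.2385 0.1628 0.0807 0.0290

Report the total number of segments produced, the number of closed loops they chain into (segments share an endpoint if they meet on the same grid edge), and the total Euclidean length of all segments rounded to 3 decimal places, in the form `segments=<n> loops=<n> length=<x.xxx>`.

cell (1,6): code 0100 → (1.927,7.000)–(2.000,6.859)
cell (1,7): code 1100 → (1.819,8.000)–(1.927,7.000)
cell (1,8): code 1000 → (2.000,8.523)–(1.819,8.000)
cell (2,5): code 0100 → (2.851,6.000)–(3.000,5.920)
cell (2,6): code 1110 → (2.000,6.859)–(2.851,6.000)
cell (2,8): code 1101 → (2.115,9.000)–(2.000,8.523)
cell (2,9): code 1000 → (3.000,9.655)–(2.115,9.000)
cell (3,5): code 0010 → (3.000,5.920)–(3.712,6.000)
cell (3,6): code 0111 → (3.712,6.000)–(4.000,6.049)
cell (3,9): code 1001 → (4.000,9.273)–(3.000,9.655)
cell (4,6): code 0010 → (4.000,6.049)–(4.708,7.000)
cell (4,7): code 0011 → (4.708,7.000)–(4.716,8.000)
cell (4,8): code 0011 → (4.716,8.000)–(4.316,9.000)
cell (4,9): code 0001 → (4.316,9.000)–(4.000,9.273)
total: 14 segments, chained into 1 closed loop(s), length Σ = 10.447554

segments=14 loops=1 length=10.448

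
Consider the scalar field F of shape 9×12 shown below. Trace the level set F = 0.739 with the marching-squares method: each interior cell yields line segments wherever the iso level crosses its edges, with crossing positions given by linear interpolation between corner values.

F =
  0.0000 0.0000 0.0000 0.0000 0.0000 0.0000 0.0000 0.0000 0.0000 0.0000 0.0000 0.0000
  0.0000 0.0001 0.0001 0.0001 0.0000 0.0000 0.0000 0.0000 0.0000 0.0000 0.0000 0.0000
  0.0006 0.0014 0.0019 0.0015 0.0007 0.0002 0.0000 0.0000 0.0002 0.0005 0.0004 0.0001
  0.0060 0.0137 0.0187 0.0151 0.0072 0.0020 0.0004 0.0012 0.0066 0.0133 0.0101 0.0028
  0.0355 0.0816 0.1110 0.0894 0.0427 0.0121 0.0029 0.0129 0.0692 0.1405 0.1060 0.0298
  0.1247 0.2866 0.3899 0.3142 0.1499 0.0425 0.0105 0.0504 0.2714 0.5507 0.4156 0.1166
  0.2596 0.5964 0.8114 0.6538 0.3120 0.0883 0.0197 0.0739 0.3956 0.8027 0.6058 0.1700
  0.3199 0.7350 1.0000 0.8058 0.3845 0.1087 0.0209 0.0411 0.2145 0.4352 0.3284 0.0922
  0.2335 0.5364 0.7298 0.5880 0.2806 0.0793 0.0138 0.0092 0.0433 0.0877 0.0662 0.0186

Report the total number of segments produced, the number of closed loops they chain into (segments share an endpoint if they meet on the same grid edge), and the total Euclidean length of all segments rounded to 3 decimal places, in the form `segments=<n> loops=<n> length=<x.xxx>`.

segments=12 loops=2 length=7.537

cell (5,1): code 0100 → (5.828,2.000)–(6.000,1.663)
cell (5,2): code 1000 → (6.000,2.459)–(5.828,2.000)
cell (5,8): code 0100 → (5.747,9.000)–(6.000,8.844)
cell (5,9): code 1000 → (6.000,9.324)–(5.747,9.000)
cell (6,1): code 0110 → (6.000,1.663)–(7.000,1.015)
cell (6,2): code 1101 → (6.561,3.000)–(6.000,2.459)
cell (6,3): code 1000 → (7.000,3.159)–(6.561,3.000)
cell (6,8): code 0010 → (6.000,8.844)–(6.173,9.000)
cell (6,9): code 0001 → (6.173,9.000)–(6.000,9.324)
cell (7,1): code 0010 → (7.000,1.015)–(7.966,2.000)
cell (7,2): code 0011 → (7.966,2.000)–(7.307,3.000)
cell (7,3): code 0001 → (7.307,3.000)–(7.000,3.159)
total: 12 segments, chained into 2 closed loop(s), length Σ = 7.537036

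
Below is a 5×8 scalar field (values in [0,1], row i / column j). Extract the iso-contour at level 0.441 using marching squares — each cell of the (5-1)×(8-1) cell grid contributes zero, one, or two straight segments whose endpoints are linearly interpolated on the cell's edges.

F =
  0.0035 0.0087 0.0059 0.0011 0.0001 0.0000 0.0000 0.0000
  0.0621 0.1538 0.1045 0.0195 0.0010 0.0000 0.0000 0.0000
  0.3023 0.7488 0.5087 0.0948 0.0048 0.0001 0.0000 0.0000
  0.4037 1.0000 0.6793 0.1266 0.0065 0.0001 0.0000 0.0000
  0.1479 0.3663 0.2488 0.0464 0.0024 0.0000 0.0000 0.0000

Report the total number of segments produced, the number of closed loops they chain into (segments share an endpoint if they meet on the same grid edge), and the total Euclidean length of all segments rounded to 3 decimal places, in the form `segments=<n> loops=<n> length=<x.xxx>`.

cell (1,0): code 0100 → (1.483,1.000)–(2.000,0.311)
cell (1,1): code 1100 → (1.833,2.000)–(1.483,1.000)
cell (1,2): code 1000 → (2.000,2.164)–(1.833,2.000)
cell (2,0): code 0110 → (2.000,0.311)–(3.000,0.063)
cell (2,2): code 1001 → (3.000,2.431)–(2.000,2.164)
cell (3,0): code 0010 → (3.000,0.063)–(3.882,1.000)
cell (3,1): code 0011 → (3.882,1.000)–(3.554,2.000)
cell (3,2): code 0001 → (3.554,2.000)–(3.000,2.431)
total: 8 segments, chained into 1 closed loop(s), length Σ = 7.262371

segments=8 loops=1 length=7.262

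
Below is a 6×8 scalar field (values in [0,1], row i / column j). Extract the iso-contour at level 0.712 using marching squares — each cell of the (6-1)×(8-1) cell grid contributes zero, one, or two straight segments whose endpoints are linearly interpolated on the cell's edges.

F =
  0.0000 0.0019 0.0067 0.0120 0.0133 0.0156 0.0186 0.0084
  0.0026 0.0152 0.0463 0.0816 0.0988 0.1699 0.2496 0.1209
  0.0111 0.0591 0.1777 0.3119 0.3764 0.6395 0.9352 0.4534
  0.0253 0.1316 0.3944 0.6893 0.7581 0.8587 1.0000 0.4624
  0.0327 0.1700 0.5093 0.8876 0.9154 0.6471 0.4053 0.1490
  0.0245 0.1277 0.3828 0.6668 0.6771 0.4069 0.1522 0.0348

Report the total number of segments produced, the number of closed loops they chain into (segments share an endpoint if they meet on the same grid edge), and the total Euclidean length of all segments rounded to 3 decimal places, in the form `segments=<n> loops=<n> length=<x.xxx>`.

segments=14 loops=1 length=11.172

cell (1,5): code 0100 → (1.674,6.000)–(2.000,5.245)
cell (1,6): code 1000 → (2.000,6.463)–(1.674,6.000)
cell (2,3): code 0100 → (2.879,4.000)–(3.000,3.330)
cell (2,4): code 1100 → (2.331,5.000)–(2.879,4.000)
cell (2,5): code 1110 → (2.000,5.245)–(2.331,5.000)
cell (2,6): code 1001 → (3.000,6.536)–(2.000,6.463)
cell (3,2): code 0100 → (3.114,3.000)–(4.000,2.536)
cell (3,3): code 1110 → (3.000,3.330)–(3.114,3.000)
cell (3,4): code 1011 → (4.000,4.758)–(3.693,5.000)
cell (3,5): code 0011 → (3.693,5.000)–(3.484,6.000)
cell (3,6): code 0001 → (3.484,6.000)–(3.000,6.536)
cell (4,2): code 0010 → (4.000,2.536)–(4.795,3.000)
cell (4,3): code 0011 → (4.795,3.000)–(4.854,4.000)
cell (4,4): code 0001 → (4.854,4.000)–(4.000,4.758)
total: 14 segments, chained into 1 closed loop(s), length Σ = 11.171556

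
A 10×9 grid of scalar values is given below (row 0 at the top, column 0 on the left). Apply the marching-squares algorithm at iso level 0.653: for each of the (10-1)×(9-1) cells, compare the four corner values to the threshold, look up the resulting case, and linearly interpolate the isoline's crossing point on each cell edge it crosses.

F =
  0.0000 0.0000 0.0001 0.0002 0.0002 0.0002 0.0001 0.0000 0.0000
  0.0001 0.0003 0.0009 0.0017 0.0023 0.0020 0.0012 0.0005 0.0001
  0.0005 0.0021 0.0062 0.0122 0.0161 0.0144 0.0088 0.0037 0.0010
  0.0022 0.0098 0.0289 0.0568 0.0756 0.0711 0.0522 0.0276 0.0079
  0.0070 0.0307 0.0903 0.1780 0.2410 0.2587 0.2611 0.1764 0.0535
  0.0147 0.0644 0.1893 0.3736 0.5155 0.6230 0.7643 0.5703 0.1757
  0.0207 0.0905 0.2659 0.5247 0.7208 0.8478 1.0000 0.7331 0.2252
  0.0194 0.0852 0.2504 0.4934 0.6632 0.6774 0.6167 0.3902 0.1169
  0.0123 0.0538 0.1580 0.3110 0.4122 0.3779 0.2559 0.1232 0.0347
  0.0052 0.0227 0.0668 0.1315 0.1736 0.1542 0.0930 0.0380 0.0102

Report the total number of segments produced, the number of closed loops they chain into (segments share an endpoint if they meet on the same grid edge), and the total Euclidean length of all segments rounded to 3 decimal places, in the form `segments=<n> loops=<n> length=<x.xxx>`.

cell (4,5): code 0100 → (4.779,6.000)–(5.000,5.212)
cell (4,6): code 1000 → (5.000,6.574)–(4.779,6.000)
cell (5,3): code 0100 → (5.670,4.000)–(6.000,3.654)
cell (5,4): code 1100 → (5.133,5.000)–(5.670,4.000)
cell (5,5): code 1110 → (5.000,5.212)–(5.133,5.000)
cell (5,6): code 1101 → (5.508,7.000)–(5.000,6.574)
cell (5,7): code 1000 → (6.000,7.158)–(5.508,7.000)
cell (6,3): code 0110 → (6.000,3.654)–(7.000,3.940)
cell (6,5): code 1011 → (7.000,5.402)–(6.905,6.000)
cell (6,6): code 0011 → (6.905,6.000)–(6.234,7.000)
cell (6,7): code 0001 → (6.234,7.000)–(6.000,7.158)
cell (7,3): code 0010 → (7.000,3.940)–(7.041,4.000)
cell (7,4): code 0011 → (7.041,4.000)–(7.081,5.000)
cell (7,5): code 0001 → (7.081,5.000)–(7.000,5.402)
total: 14 segments, chained into 1 closed loop(s), length Σ = 9.091961

segments=14 loops=1 length=9.092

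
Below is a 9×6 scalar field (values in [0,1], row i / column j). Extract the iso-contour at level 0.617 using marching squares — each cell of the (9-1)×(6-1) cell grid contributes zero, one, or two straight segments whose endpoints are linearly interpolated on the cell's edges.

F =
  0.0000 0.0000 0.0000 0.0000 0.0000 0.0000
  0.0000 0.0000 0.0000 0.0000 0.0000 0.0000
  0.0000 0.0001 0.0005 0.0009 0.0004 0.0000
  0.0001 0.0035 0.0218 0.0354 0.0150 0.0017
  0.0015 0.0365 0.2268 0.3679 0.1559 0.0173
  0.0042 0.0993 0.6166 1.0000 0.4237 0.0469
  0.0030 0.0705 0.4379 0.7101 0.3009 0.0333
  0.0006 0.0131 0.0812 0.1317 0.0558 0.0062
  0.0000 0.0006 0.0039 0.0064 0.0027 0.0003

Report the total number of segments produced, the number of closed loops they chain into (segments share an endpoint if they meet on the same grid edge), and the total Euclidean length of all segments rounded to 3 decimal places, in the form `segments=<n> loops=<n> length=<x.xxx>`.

segments=6 loops=1 length=5.012

cell (4,2): code 0100 → (4.394,3.000)–(5.000,2.001)
cell (4,3): code 1000 → (5.000,3.665)–(4.394,3.000)
cell (5,2): code 0110 → (5.000,2.001)–(6.000,2.658)
cell (5,3): code 1001 → (6.000,3.228)–(5.000,3.665)
cell (6,2): code 0010 → (6.000,2.658)–(6.161,3.000)
cell (6,3): code 0001 → (6.161,3.000)–(6.000,3.228)
total: 6 segments, chained into 1 closed loop(s), length Σ = 5.012217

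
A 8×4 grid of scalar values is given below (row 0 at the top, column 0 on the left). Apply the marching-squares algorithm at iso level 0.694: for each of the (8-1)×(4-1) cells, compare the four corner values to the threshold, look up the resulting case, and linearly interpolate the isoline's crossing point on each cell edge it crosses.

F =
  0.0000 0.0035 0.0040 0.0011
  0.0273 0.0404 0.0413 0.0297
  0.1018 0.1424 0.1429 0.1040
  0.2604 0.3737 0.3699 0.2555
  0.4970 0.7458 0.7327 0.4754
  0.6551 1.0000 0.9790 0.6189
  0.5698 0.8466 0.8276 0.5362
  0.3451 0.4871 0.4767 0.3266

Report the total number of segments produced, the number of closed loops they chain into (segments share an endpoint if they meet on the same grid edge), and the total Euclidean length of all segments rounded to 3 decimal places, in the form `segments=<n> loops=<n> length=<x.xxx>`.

cell (3,0): code 0100 → (3.861,1.000)–(4.000,0.792)
cell (3,1): code 1100 → (3.893,2.000)–(3.861,1.000)
cell (3,2): code 1000 → (4.000,2.150)–(3.893,2.000)
cell (4,0): code 0110 → (4.000,0.792)–(5.000,0.113)
cell (4,2): code 1001 → (5.000,2.791)–(4.000,2.150)
cell (5,0): code 0110 → (5.000,0.113)–(6.000,0.449)
cell (5,2): code 1001 → (6.000,2.458)–(5.000,2.791)
cell (6,0): code 0010 → (6.000,0.449)–(6.424,1.000)
cell (6,1): code 0011 → (6.424,1.000)–(6.381,2.000)
cell (6,2): code 0001 → (6.381,2.000)–(6.000,2.458)
total: 10 segments, chained into 1 closed loop(s), length Σ = 8.233526

segments=10 loops=1 length=8.234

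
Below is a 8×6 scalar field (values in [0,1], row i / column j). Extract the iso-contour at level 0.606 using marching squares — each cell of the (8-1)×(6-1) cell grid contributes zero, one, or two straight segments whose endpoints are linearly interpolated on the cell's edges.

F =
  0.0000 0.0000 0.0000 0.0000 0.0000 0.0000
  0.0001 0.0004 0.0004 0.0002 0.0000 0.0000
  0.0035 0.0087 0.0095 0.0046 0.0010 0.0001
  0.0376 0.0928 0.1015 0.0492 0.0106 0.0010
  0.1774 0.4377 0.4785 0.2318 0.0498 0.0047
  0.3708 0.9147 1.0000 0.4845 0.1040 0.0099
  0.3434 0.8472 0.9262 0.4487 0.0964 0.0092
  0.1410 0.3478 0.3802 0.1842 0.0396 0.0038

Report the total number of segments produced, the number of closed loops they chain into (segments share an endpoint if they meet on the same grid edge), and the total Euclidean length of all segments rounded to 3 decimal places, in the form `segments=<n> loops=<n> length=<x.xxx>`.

cell (4,0): code 0100 → (4.353,1.000)–(5.000,0.432)
cell (4,1): code 1100 → (4.244,2.000)–(4.353,1.000)
cell (4,2): code 1000 → (5.000,2.764)–(4.244,2.000)
cell (5,0): code 0110 → (5.000,0.432)–(6.000,0.521)
cell (5,2): code 1001 → (6.000,2.671)–(5.000,2.764)
cell (6,0): code 0010 → (6.000,0.521)–(6.483,1.000)
cell (6,1): code 0011 → (6.483,1.000)–(6.586,2.000)
cell (6,2): code 0001 → (6.586,2.000)–(6.000,2.671)
total: 8 segments, chained into 1 closed loop(s), length Σ = 7.525891

segments=8 loops=1 length=7.526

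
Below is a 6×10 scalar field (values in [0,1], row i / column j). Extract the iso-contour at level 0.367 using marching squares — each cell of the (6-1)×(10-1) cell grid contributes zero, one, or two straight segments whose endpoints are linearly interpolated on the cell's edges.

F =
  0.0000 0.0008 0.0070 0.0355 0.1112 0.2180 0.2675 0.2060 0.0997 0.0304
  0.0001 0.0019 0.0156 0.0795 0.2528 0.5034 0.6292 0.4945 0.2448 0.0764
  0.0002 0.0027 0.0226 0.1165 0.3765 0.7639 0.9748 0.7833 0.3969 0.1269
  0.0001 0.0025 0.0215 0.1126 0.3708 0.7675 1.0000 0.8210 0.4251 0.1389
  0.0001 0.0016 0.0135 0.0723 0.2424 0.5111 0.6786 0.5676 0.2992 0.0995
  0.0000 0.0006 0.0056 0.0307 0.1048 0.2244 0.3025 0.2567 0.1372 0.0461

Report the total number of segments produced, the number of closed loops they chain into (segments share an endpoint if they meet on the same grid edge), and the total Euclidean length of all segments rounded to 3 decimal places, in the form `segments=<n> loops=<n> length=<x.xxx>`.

cell (0,4): code 0100 → (0.522,5.000)–(1.000,4.456)
cell (0,5): code 1100 → (0.275,6.000)–(0.522,5.000)
cell (0,6): code 1100 → (0.558,7.000)–(0.275,6.000)
cell (0,7): code 1000 → (1.000,7.511)–(0.558,7.000)
cell (1,3): code 0100 → (1.923,4.000)–(2.000,3.963)
cell (1,4): code 1110 → (1.000,4.456)–(1.923,4.000)
cell (1,7): code 1101 → (1.803,8.000)–(1.000,7.511)
cell (1,8): code 1000 → (2.000,8.111)–(1.803,8.000)
cell (2,3): code 0110 → (2.000,3.963)–(3.000,3.985)
cell (2,8): code 1001 → (3.000,8.203)–(2.000,8.111)
cell (3,3): code 0010 → (3.000,3.985)–(3.030,4.000)
cell (3,4): code 0111 → (3.030,4.000)–(4.000,4.464)
cell (3,7): code 1011 → (4.000,7.747)–(3.461,8.000)
cell (3,8): code 0001 → (3.461,8.000)–(3.000,8.203)
cell (4,4): code 0010 → (4.000,4.464)–(4.503,5.000)
cell (4,5): code 0011 → (4.503,5.000)–(4.829,6.000)
cell (4,6): code 0011 → (4.829,6.000)–(4.645,7.000)
cell (4,7): code 0001 → (4.645,7.000)–(4.000,7.747)
total: 18 segments, chained into 1 closed loop(s), length Σ = 13.752736

segments=18 loops=1 length=13.753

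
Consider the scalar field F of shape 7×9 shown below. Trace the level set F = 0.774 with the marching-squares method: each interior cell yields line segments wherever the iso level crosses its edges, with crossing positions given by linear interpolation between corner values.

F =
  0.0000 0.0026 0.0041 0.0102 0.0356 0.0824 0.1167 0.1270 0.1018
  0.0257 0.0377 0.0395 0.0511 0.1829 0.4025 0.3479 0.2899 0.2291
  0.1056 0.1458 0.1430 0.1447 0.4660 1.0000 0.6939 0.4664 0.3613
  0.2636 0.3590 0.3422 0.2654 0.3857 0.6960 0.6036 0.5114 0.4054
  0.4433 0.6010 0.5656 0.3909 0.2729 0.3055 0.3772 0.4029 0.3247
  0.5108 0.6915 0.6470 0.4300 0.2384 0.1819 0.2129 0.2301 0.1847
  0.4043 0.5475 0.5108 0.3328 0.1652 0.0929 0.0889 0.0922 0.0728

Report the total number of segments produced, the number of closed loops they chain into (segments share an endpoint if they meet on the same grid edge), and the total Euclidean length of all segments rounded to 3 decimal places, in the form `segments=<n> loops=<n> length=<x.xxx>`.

segments=4 loops=1 length=3.300

cell (1,4): code 0100 → (1.622,5.000)–(2.000,4.577)
cell (1,5): code 1000 → (2.000,5.738)–(1.622,5.000)
cell (2,4): code 0010 → (2.000,4.577)–(2.743,5.000)
cell (2,5): code 0001 → (2.743,5.000)–(2.000,5.738)
total: 4 segments, chained into 1 closed loop(s), length Σ = 3.300385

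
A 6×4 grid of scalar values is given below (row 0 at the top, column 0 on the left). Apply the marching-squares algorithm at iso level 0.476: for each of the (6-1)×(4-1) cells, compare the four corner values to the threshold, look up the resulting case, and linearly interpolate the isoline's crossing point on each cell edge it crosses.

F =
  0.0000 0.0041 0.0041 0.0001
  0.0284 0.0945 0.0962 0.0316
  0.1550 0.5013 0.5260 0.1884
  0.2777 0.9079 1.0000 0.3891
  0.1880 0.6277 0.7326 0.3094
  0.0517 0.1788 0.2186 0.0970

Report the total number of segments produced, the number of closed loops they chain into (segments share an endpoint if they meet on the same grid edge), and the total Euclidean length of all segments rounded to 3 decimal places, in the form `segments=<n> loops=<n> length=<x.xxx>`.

segments=10 loops=1 length=8.053

cell (1,0): code 0100 → (1.938,1.000)–(2.000,0.927)
cell (1,1): code 1100 → (1.884,2.000)–(1.938,1.000)
cell (1,2): code 1000 → (2.000,2.148)–(1.884,2.000)
cell (2,0): code 0110 → (2.000,0.927)–(3.000,0.315)
cell (2,2): code 1001 → (3.000,2.858)–(2.000,2.148)
cell (3,0): code 0110 → (3.000,0.315)–(4.000,0.655)
cell (3,2): code 1001 → (4.000,2.606)–(3.000,2.858)
cell (4,0): code 0010 → (4.000,0.655)–(4.338,1.000)
cell (4,1): code 0011 → (4.338,1.000)–(4.499,2.000)
cell (4,2): code 0001 → (4.499,2.000)–(4.000,2.606)
total: 10 segments, chained into 1 closed loop(s), length Σ = 8.053225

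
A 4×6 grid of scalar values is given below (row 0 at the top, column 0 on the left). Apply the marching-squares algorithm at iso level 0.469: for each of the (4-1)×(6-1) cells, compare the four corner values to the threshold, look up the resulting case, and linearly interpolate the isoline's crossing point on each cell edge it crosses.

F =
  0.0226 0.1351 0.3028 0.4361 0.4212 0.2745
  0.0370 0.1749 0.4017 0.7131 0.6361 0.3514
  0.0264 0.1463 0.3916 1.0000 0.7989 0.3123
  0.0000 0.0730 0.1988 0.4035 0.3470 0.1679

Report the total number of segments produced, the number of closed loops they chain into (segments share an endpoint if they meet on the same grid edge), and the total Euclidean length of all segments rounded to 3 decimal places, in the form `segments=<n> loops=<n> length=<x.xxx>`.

segments=8 loops=1 length=8.423

cell (0,2): code 0100 → (0.119,3.000)–(1.000,2.216)
cell (0,3): code 1100 → (0.222,4.000)–(0.119,3.000)
cell (0,4): code 1000 → (1.000,4.587)–(0.222,4.000)
cell (1,2): code 0110 → (1.000,2.216)–(2.000,2.127)
cell (1,4): code 1001 → (2.000,4.678)–(1.000,4.587)
cell (2,2): code 0010 → (2.000,2.127)–(2.890,3.000)
cell (2,3): code 0011 → (2.890,3.000)–(2.730,4.000)
cell (2,4): code 0001 → (2.730,4.000)–(2.000,4.678)
total: 8 segments, chained into 1 closed loop(s), length Σ = 8.422780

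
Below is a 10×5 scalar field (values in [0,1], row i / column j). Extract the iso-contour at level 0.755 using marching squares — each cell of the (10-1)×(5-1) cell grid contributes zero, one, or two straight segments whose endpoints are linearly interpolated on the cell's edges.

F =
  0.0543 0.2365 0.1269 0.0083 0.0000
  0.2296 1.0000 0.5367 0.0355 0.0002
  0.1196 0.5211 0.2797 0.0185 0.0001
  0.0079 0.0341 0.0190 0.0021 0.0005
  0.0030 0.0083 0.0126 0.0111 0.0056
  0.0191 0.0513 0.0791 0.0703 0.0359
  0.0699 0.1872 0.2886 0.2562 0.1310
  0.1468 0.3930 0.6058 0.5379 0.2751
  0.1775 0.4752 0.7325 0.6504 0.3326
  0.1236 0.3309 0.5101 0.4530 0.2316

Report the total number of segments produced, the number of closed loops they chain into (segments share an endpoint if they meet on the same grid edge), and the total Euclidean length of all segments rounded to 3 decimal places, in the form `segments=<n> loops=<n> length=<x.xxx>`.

segments=4 loops=1 length=2.408

cell (0,0): code 0100 → (0.679,1.000)–(1.000,0.682)
cell (0,1): code 1000 → (1.000,1.529)–(0.679,1.000)
cell (1,0): code 0010 → (1.000,0.682)–(1.512,1.000)
cell (1,1): code 0001 → (1.512,1.000)–(1.000,1.529)
total: 4 segments, chained into 1 closed loop(s), length Σ = 2.408494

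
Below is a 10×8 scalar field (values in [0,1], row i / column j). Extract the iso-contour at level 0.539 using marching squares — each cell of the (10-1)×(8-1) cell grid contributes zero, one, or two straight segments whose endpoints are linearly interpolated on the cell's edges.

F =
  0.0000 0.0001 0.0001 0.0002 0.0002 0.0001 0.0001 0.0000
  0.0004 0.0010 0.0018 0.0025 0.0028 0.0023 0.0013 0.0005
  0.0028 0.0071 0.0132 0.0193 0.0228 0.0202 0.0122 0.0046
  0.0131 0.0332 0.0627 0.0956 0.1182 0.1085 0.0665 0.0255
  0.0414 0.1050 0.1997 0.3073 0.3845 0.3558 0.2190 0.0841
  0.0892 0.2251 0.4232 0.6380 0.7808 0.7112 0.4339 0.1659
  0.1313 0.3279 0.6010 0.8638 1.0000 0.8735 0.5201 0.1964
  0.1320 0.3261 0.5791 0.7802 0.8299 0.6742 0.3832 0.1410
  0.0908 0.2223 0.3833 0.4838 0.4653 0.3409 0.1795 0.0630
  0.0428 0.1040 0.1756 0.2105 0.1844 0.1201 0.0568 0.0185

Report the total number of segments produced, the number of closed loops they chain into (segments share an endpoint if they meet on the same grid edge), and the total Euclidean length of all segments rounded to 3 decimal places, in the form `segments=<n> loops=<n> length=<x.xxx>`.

cell (4,2): code 0100 → (4.701,3.000)–(5.000,2.539)
cell (4,3): code 1100 → (4.390,4.000)–(4.701,3.000)
cell (4,4): code 1100 → (4.515,5.000)–(4.390,4.000)
cell (4,5): code 1000 → (5.000,5.621)–(4.515,5.000)
cell (5,1): code 0100 → (5.651,2.000)–(6.000,1.773)
cell (5,2): code 1110 → (5.000,2.539)–(5.651,2.000)
cell (5,5): code 1001 → (6.000,5.947)–(5.000,5.621)
cell (6,1): code 0110 → (6.000,1.773)–(7.000,1.842)
cell (6,5): code 1001 → (7.000,5.465)–(6.000,5.947)
cell (7,1): code 0010 → (7.000,1.842)–(7.205,2.000)
cell (7,2): code 0011 → (7.205,2.000)–(7.814,3.000)
cell (7,3): code 0011 → (7.814,3.000)–(7.798,4.000)
cell (7,4): code 0011 → (7.798,4.000)–(7.406,5.000)
cell (7,5): code 0001 → (7.406,5.000)–(7.000,5.465)
total: 14 segments, chained into 1 closed loop(s), length Σ = 11.938755

segments=14 loops=1 length=11.939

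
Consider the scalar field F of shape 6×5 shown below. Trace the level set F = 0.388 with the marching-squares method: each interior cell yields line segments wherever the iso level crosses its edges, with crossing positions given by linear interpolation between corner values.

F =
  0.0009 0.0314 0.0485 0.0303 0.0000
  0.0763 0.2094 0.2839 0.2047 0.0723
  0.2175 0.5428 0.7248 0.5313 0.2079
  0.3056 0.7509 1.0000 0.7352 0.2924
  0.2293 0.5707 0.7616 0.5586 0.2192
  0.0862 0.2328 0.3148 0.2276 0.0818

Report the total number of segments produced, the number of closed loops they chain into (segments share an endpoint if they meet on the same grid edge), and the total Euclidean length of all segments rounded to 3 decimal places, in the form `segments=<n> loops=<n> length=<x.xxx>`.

cell (1,0): code 0100 → (1.536,1.000)–(2.000,0.524)
cell (1,1): code 1100 → (1.236,2.000)–(1.536,1.000)
cell (1,2): code 1100 → (1.561,3.000)–(1.236,2.000)
cell (1,3): code 1000 → (2.000,3.443)–(1.561,3.000)
cell (2,0): code 0110 → (2.000,0.524)–(3.000,0.185)
cell (2,3): code 1001 → (3.000,3.784)–(2.000,3.443)
cell (3,0): code 0110 → (3.000,0.185)–(4.000,0.465)
cell (3,3): code 1001 → (4.000,3.503)–(3.000,3.784)
cell (4,0): code 0010 → (4.000,0.465)–(4.541,1.000)
cell (4,1): code 0011 → (4.541,1.000)–(4.836,2.000)
cell (4,2): code 0011 → (4.836,2.000)–(4.515,3.000)
cell (4,3): code 0001 → (4.515,3.000)–(4.000,3.503)
total: 12 segments, chained into 1 closed loop(s), length Σ = 11.147206

segments=12 loops=1 length=11.147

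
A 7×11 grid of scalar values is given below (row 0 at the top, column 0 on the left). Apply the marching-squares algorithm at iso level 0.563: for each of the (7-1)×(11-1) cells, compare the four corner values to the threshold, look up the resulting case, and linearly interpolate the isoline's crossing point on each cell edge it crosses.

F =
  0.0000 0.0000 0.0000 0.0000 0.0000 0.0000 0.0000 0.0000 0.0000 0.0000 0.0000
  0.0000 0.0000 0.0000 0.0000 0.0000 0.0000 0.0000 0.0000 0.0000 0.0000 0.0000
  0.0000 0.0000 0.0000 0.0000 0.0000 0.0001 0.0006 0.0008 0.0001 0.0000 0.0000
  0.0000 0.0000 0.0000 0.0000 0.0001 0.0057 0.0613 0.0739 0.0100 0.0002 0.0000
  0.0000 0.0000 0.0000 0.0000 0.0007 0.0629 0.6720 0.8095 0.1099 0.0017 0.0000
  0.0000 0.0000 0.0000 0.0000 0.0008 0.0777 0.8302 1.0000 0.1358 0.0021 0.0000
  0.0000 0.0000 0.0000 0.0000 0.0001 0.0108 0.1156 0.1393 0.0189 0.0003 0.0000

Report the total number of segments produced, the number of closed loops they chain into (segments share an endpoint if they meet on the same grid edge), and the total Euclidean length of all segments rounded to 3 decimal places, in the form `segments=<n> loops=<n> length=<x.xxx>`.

segments=8 loops=1 length=6.019

cell (3,5): code 0100 → (3.822,6.000)–(4.000,5.821)
cell (3,6): code 1100 → (3.665,7.000)–(3.822,6.000)
cell (3,7): code 1000 → (4.000,7.352)–(3.665,7.000)
cell (4,5): code 0110 → (4.000,5.821)–(5.000,5.645)
cell (4,7): code 1001 → (5.000,7.506)–(4.000,7.352)
cell (5,5): code 0010 → (5.000,5.645)–(5.374,6.000)
cell (5,6): code 0011 → (5.374,6.000)–(5.508,7.000)
cell (5,7): code 0001 → (5.508,7.000)–(5.000,7.506)
total: 8 segments, chained into 1 closed loop(s), length Σ = 6.019410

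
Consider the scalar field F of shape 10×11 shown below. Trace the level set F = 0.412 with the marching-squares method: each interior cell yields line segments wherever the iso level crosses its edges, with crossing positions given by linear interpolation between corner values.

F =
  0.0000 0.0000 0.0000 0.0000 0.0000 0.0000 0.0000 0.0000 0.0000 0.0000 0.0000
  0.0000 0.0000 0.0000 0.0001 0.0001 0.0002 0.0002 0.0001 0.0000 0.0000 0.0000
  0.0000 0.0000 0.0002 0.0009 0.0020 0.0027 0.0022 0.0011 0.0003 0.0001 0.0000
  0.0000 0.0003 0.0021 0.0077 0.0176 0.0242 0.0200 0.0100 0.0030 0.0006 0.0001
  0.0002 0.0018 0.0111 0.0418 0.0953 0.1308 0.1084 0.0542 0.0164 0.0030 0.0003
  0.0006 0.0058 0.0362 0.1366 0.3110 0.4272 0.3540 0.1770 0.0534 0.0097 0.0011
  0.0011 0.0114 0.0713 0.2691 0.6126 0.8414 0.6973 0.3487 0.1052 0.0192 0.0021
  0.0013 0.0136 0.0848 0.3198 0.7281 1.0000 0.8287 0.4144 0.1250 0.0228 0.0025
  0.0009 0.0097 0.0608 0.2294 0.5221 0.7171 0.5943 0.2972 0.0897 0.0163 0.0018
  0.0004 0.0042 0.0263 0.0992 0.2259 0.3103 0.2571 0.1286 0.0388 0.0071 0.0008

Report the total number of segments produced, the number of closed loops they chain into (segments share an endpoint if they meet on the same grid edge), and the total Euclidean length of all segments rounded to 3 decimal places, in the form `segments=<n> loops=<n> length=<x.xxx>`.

segments=16 loops=1 length=11.772

cell (4,4): code 0100 → (4.949,5.000)–(5.000,4.869)
cell (4,5): code 1000 → (5.000,5.208)–(4.949,5.000)
cell (5,3): code 0100 → (5.335,4.000)–(6.000,3.416)
cell (5,4): code 1110 → (5.000,4.869)–(5.335,4.000)
cell (5,5): code 1101 → (5.169,6.000)–(5.000,5.208)
cell (5,6): code 1000 → (6.000,6.818)–(5.169,6.000)
cell (6,3): code 0110 → (6.000,3.416)–(7.000,3.226)
cell (6,6): code 1101 → (6.963,7.000)–(6.000,6.818)
cell (6,7): code 1000 → (7.000,7.008)–(6.963,7.000)
cell (7,3): code 0110 → (7.000,3.226)–(8.000,3.624)
cell (7,6): code 1011 → (8.000,6.614)–(7.020,7.000)
cell (7,7): code 0001 → (7.020,7.000)–(7.000,7.008)
cell (8,3): code 0010 → (8.000,3.624)–(8.372,4.000)
cell (8,4): code 0011 → (8.372,4.000)–(8.750,5.000)
cell (8,5): code 0011 → (8.750,5.000)–(8.541,6.000)
cell (8,6): code 0001 → (8.541,6.000)–(8.000,6.614)
total: 16 segments, chained into 1 closed loop(s), length Σ = 11.772180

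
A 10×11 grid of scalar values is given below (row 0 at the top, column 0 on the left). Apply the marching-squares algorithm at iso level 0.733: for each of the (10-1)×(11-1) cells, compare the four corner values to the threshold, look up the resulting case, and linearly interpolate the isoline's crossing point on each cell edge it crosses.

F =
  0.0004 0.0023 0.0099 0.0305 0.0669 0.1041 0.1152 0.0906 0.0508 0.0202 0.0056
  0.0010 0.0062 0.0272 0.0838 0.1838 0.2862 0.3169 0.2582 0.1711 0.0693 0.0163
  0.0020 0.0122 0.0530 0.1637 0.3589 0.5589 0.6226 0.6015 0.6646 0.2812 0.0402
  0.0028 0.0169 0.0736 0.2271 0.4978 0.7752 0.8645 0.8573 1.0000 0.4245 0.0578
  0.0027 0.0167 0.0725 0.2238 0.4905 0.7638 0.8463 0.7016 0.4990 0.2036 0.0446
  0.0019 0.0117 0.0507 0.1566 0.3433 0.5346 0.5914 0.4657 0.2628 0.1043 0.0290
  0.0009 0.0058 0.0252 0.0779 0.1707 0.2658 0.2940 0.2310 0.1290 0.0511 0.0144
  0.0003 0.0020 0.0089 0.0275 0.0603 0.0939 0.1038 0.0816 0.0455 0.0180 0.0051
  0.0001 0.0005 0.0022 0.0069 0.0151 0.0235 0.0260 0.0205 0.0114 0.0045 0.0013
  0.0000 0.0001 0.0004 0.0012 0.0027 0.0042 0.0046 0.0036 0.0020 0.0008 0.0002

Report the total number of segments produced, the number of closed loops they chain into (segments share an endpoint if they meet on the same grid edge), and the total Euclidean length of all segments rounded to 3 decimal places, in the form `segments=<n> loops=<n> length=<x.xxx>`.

cell (2,4): code 0100 → (2.805,5.000)–(3.000,4.848)
cell (2,5): code 1100 → (2.456,6.000)–(2.805,5.000)
cell (2,6): code 1100 → (2.514,7.000)–(2.456,6.000)
cell (2,7): code 1100 → (2.204,8.000)–(2.514,7.000)
cell (2,8): code 1000 → (3.000,8.464)–(2.204,8.000)
cell (3,4): code 0110 → (3.000,4.848)–(4.000,4.887)
cell (3,6): code 1011 → (4.000,6.783)–(3.798,7.000)
cell (3,7): code 0011 → (3.798,7.000)–(3.533,8.000)
cell (3,8): code 0001 → (3.533,8.000)–(3.000,8.464)
cell (4,4): code 0010 → (4.000,4.887)–(4.134,5.000)
cell (4,5): code 0011 → (4.134,5.000)–(4.444,6.000)
cell (4,6): code 0001 → (4.444,6.000)–(4.000,6.783)
total: 12 segments, chained into 1 closed loop(s), length Σ = 9.437384

segments=12 loops=1 length=9.437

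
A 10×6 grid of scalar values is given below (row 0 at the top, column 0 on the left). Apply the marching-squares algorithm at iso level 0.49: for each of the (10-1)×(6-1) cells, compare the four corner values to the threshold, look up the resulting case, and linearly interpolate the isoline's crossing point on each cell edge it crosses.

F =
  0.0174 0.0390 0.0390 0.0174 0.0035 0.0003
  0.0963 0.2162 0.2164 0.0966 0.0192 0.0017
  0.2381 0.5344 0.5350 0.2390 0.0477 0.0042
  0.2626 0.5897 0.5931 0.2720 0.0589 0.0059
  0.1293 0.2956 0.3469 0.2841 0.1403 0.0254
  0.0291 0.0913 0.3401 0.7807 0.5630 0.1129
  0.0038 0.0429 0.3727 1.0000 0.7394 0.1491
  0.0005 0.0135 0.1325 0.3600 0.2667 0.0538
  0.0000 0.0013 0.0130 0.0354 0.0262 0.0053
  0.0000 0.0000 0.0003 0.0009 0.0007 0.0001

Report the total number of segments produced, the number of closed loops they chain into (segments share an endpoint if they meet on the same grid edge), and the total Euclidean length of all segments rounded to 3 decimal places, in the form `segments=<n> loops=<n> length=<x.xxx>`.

cell (1,0): code 0100 → (1.860,1.000)–(2.000,0.850)
cell (1,1): code 1100 → (1.859,2.000)–(1.860,1.000)
cell (1,2): code 1000 → (2.000,2.152)–(1.859,2.000)
cell (2,0): code 0110 → (2.000,0.850)–(3.000,0.695)
cell (2,2): code 1001 → (3.000,2.321)–(2.000,2.152)
cell (3,0): code 0010 → (3.000,0.695)–(3.339,1.000)
cell (3,1): code 0011 → (3.339,1.000)–(3.419,2.000)
cell (3,2): code 0001 → (3.419,2.000)–(3.000,2.321)
cell (4,2): code 0100 → (4.415,3.000)–(5.000,2.340)
cell (4,3): code 1100 → (4.827,4.000)–(4.415,3.000)
cell (4,4): code 1000 → (5.000,4.162)–(4.827,4.000)
cell (5,2): code 0110 → (5.000,2.340)–(6.000,2.187)
cell (5,4): code 1001 → (6.000,4.422)–(5.000,4.162)
cell (6,2): code 0010 → (6.000,2.187)–(6.797,3.000)
cell (6,3): code 0011 → (6.797,3.000)–(6.528,4.000)
cell (6,4): code 0001 → (6.528,4.000)–(6.000,4.422)
total: 16 segments, chained into 2 closed loop(s), length Σ = 12.520850

segments=16 loops=2 length=12.521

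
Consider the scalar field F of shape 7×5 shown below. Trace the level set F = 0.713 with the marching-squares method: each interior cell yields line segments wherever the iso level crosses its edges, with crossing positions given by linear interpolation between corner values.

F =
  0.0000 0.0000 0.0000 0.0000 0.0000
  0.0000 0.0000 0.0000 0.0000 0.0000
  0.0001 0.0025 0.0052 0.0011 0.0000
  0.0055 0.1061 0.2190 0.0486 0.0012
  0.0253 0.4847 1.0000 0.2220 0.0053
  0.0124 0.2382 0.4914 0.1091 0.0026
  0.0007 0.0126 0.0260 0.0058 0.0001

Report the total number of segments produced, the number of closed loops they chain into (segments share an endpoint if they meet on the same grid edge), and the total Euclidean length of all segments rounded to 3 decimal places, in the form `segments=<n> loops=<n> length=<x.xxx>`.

cell (3,1): code 0100 → (3.633,2.000)–(4.000,1.443)
cell (3,2): code 1000 → (4.000,2.369)–(3.633,2.000)
cell (4,1): code 0010 → (4.000,1.443)–(4.564,2.000)
cell (4,2): code 0001 → (4.564,2.000)–(4.000,2.369)
total: 4 segments, chained into 1 closed loop(s), length Σ = 2.654994

segments=4 loops=1 length=2.655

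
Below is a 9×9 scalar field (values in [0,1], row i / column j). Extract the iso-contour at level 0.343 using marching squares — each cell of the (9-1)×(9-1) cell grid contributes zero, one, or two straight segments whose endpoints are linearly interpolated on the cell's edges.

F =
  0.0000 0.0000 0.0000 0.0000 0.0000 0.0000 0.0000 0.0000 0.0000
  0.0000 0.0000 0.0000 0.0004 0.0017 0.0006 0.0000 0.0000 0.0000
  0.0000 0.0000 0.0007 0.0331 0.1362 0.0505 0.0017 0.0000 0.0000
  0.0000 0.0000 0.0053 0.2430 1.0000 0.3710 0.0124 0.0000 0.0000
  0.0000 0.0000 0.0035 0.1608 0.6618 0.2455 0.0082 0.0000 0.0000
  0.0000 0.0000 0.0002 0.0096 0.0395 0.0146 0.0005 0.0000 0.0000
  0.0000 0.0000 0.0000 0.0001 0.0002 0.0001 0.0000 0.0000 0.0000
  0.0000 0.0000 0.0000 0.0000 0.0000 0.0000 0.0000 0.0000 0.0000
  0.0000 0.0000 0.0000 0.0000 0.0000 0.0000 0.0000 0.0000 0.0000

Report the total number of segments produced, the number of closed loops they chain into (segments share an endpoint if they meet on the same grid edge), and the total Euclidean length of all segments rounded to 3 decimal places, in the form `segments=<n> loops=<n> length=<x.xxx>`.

cell (2,3): code 0100 → (2.239,4.000)–(3.000,3.132)
cell (2,4): code 1100 → (2.913,5.000)–(2.239,4.000)
cell (2,5): code 1000 → (3.000,5.078)–(2.913,5.000)
cell (3,3): code 0110 → (3.000,3.132)–(4.000,3.364)
cell (3,4): code 1011 → (4.000,4.766)–(3.223,5.000)
cell (3,5): code 0001 → (3.223,5.000)–(3.000,5.078)
cell (4,3): code 0010 → (4.000,3.364)–(4.512,4.000)
cell (4,4): code 0001 → (4.512,4.000)–(4.000,4.766)
total: 8 segments, chained into 1 closed loop(s), length Σ = 6.289224

segments=8 loops=1 length=6.289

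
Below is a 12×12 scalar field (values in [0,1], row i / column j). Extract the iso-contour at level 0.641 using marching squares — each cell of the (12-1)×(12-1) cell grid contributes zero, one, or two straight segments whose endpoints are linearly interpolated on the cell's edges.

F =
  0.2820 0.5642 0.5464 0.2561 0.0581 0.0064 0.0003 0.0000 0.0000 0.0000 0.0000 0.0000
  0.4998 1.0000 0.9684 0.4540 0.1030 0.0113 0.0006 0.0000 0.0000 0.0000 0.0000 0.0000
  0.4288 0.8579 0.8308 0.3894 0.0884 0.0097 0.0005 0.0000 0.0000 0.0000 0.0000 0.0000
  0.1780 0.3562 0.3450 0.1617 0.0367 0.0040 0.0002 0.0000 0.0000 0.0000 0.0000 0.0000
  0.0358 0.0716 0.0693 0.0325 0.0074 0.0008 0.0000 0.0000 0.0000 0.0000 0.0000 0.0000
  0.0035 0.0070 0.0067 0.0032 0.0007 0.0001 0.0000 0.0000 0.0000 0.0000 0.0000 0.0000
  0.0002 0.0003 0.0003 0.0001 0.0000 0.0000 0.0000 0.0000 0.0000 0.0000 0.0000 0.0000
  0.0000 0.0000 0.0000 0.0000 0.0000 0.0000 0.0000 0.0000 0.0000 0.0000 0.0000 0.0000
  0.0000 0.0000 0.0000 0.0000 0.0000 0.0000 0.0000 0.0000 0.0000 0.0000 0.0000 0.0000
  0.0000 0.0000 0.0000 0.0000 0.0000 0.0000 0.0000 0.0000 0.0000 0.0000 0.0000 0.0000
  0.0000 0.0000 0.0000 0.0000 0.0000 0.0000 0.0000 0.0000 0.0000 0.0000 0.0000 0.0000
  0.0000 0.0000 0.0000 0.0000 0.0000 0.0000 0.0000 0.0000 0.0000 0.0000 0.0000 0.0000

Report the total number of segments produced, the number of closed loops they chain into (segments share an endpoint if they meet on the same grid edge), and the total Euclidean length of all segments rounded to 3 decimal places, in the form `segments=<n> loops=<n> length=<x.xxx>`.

segments=8 loops=1 length=7.388

cell (0,0): code 0100 → (0.176,1.000)–(1.000,0.282)
cell (0,1): code 1100 → (0.224,2.000)–(0.176,1.000)
cell (0,2): code 1000 → (1.000,2.636)–(0.224,2.000)
cell (1,0): code 0110 → (1.000,0.282)–(2.000,0.495)
cell (1,2): code 1001 → (2.000,2.430)–(1.000,2.636)
cell (2,0): code 0010 → (2.000,0.495)–(2.432,1.000)
cell (2,1): code 0011 → (2.432,1.000)–(2.391,2.000)
cell (2,2): code 0001 → (2.391,2.000)–(2.000,2.430)
total: 8 segments, chained into 1 closed loop(s), length Σ = 7.387575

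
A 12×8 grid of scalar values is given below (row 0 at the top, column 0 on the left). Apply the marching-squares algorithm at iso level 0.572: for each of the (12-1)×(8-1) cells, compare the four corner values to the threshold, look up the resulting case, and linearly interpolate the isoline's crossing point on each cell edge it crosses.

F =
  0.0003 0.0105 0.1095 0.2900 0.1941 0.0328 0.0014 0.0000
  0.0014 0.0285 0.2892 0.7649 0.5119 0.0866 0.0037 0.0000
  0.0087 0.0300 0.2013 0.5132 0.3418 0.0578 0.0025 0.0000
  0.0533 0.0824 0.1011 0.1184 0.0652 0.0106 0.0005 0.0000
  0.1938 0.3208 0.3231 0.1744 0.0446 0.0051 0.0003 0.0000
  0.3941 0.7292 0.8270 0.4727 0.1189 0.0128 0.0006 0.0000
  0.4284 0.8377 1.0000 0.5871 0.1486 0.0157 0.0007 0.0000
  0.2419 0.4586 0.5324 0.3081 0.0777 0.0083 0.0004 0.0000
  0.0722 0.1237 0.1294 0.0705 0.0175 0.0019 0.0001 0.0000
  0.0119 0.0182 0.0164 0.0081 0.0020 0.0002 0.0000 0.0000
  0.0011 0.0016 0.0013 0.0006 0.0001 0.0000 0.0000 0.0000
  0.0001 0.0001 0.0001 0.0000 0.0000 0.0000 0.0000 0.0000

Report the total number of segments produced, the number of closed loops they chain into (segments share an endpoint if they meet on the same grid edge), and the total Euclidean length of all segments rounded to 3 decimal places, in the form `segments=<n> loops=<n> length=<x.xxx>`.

segments=14 loops=2 length=11.306

cell (0,2): code 0100 → (0.594,3.000)–(1.000,2.594)
cell (0,3): code 1000 → (1.000,3.762)–(0.594,3.000)
cell (1,2): code 0010 → (1.000,2.594)–(1.766,3.000)
cell (1,3): code 0001 → (1.766,3.000)–(1.000,3.762)
cell (4,0): code 0100 → (4.615,1.000)–(5.000,0.531)
cell (4,1): code 1100 → (4.494,2.000)–(4.615,1.000)
cell (4,2): code 1000 → (5.000,2.720)–(4.494,2.000)
cell (5,0): code 0110 → (5.000,0.531)–(6.000,0.351)
cell (5,2): code 1101 → (5.868,3.000)–(5.000,2.720)
cell (5,3): code 1000 → (6.000,3.034)–(5.868,3.000)
cell (6,0): code 0010 → (6.000,0.351)–(6.701,1.000)
cell (6,1): code 0011 → (6.701,1.000)–(6.915,2.000)
cell (6,2): code 0011 → (6.915,2.000)–(6.054,3.000)
cell (6,3): code 0001 → (6.054,3.000)–(6.000,3.034)
total: 14 segments, chained into 2 closed loop(s), length Σ = 11.306463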